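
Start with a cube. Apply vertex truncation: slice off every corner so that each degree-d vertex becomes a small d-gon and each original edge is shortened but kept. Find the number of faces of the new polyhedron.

14

The base solid has V = 8, E = 12, F = 6.
Truncation replaces each original edge-end by a new vertex, so V′ = 2E = 24.
Each original edge survives, and each old vertex of degree d contributes d new edges; summing degrees gives Σd = 2E, so E′ = E + 2E = 3E = 36.
Each original face survives and each original vertex becomes one new face: F′ = F + V = 14.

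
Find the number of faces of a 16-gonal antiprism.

34

An antiprism on an n-gon has two n-gon caps and 2n triangles: V = 2·16 = 32, E = 4·16 = 64, F = 2·16 + 2 = 34.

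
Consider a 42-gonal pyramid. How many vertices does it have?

A pyramid on an n-gon base has one n-gon and n triangles: V = 42 + 1 = 43, E = 2·42 = 84, F = 42 + 1 = 43.

43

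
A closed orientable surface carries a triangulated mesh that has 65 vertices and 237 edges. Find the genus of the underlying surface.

8

Every face is a triangle and each edge borders two faces, so 3F = 2·237, giving F = 158.
χ = V − E + F = 65 − 237 + 158 = -14.
For a closed orientable surface χ = 2 − 2g, so g = (2 − (-14))/2 = 8.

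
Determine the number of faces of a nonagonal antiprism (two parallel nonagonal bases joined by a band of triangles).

An antiprism on an n-gon has two n-gon caps and 2n triangles: V = 2·9 = 18, E = 4·9 = 36, F = 2·9 + 2 = 20.
Check: V − E + F = 18 − 36 + 20 = 2.

20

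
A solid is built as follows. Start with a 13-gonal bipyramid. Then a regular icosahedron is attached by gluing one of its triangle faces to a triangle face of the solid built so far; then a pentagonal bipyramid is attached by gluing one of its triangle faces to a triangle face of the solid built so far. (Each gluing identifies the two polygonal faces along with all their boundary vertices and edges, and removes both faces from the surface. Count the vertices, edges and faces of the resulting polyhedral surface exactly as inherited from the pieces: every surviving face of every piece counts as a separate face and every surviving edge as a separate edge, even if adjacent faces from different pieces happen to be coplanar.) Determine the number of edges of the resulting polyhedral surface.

78

A 13-gonal bipyramid: V=15, E=39, F=26.
Attach a regular icosahedron (V=12, E=30, F=20) along a 3-gon: merge 3 vertices and 3 edges, delete both glued faces → V=24, E=66, F=44.
Attach a pentagonal bipyramid (V=7, E=15, F=10) along a 3-gon: merge 3 vertices and 3 edges, delete both glued faces → V=28, E=78, F=52.
Check: V − E + F = 28 − 78 + 52 = 2.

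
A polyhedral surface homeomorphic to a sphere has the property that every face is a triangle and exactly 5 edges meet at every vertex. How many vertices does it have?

Each face has 3 edges and each edge borders two faces, so 2E = 3F.
Each vertex has degree 5, so 5V = 2E and hence V = 3F/5.
Euler: V − E + F = 2 ⇒ (3F/5) − (3F/2) + F = 2.
Multiply by 10: (6 − 15 + 10)F = 20, i.e. 1F = 20.
So F = 20, E = 3·20/2 = 30, V = 3·20/5 = 12.

12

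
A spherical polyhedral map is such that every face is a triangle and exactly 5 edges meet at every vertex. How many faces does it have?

Each face has 3 edges and each edge borders two faces, so 2E = 3F.
Each vertex has degree 5, so 5V = 2E and hence V = 3F/5.
Euler: V − E + F = 2 ⇒ (3F/5) − (3F/2) + F = 2.
Multiply by 10: (6 − 15 + 10)F = 20, i.e. 1F = 20.
So F = 20, E = 3·20/2 = 30, V = 3·20/5 = 12.

20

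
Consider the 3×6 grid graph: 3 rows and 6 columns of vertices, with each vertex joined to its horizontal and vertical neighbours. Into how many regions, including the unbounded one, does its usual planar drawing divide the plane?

11

The grid has V = 3·6 = 18 vertices and E = 3·5 + 6·2 = 27 edges.
F = 2 − V + E = 2 − 18 + 27 = 11.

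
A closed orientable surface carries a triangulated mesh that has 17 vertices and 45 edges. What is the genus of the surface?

Every face is a triangle and each edge borders two faces, so 3F = 2·45, giving F = 30.
χ = V − E + F = 17 − 45 + 30 = 2.
For a closed orientable surface χ = 2 − 2g, so g = (2 − (2))/2 = 0.

0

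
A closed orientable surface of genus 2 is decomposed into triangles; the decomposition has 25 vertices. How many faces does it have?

54

χ = 2 − 2·2 = -2, and every face is a triangle so 3F = 2E.
V − E + F = -2 with E = 3F/2 gives 25 − (3/2 − 1)·F = -2, so F = 54 and E = 81.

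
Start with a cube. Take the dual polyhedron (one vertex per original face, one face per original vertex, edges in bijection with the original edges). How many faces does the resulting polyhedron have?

The base solid has V = 8, E = 12, F = 6.
The dual swaps V and F and preserves E: V′ = F = 6, E′ = E = 12, F′ = V = 8.

8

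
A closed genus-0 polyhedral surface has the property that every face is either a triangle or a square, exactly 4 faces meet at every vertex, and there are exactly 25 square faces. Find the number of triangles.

Let x be the number of triangles; then F = 25 + x.
Edge–face incidences: 2E = 4·25 + 3·x = 100 + 3x.
Every vertex has degree 4, so 4V = 2E.
Euler: V − E + F = 2 ⇒ (2E)/4 − E + (25 + x) = 2.
Multiply by 8: 2·(2E) − 4·(2E) + 8·(25 + x) = 16, i.e. 200 + 8x − 2·(100 + 3x) = 16.
Collecting terms: 2x = 16, so x = 8.
Then 2E = 100 + 3·8 = 124, so E = 62, V = 2E/4 = 31, F = 25 + 8 = 33.

8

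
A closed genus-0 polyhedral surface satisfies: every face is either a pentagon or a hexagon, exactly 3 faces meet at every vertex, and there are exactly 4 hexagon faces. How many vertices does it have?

28

Let x be the number of pentagons; then F = 4 + x.
Edge–face incidences: 2E = 6·4 + 5·x = 24 + 5x.
Every vertex has degree 3, so 3V = 2E.
Euler: V − E + F = 2 ⇒ (2E)/3 − E + (4 + x) = 2.
Multiply by 6: 2·(2E) − 3·(2E) + 6·(4 + x) = 12, i.e. 24 + 6x − (24 + 5x) = 12.
Collecting terms: x = 12.
Then 2E = 24 + 5·12 = 84, so E = 42, V = 2E/3 = 28, F = 4 + 12 = 16.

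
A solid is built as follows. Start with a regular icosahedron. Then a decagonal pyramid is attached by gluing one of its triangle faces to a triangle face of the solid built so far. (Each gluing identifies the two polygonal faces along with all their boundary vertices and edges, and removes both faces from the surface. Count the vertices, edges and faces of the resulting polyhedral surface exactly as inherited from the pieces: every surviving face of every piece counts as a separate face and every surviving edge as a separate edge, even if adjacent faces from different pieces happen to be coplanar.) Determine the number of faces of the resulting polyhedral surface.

A regular icosahedron: V=12, E=30, F=20.
Attach a decagonal pyramid (V=11, E=20, F=11) along a 3-gon: merge 3 vertices and 3 edges, delete both glued faces → V=20, E=47, F=29.
Check: V − E + F = 20 − 47 + 29 = 2.

29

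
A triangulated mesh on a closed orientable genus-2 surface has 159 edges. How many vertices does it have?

χ = 2 − 2·2 = -2, and every face is a triangle so 3F = 2E.
F = 2E/3 = 106. Then V = -2 + E − F = -2 + 159 − 106 = 51.

51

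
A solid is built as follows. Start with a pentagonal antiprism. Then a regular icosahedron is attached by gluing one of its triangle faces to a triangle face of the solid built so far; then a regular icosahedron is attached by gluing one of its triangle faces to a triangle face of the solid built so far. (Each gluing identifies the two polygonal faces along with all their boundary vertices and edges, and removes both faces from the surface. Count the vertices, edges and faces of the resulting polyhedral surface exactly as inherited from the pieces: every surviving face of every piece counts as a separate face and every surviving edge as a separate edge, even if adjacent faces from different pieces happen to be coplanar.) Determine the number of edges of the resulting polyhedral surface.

74

A pentagonal antiprism: V=10, E=20, F=12.
Attach a regular icosahedron (V=12, E=30, F=20) along a 3-gon: merge 3 vertices and 3 edges, delete both glued faces → V=19, E=47, F=30.
Attach a regular icosahedron (V=12, E=30, F=20) along a 3-gon: merge 3 vertices and 3 edges, delete both glued faces → V=28, E=74, F=48.
Check: V − E + F = 28 − 74 + 48 = 2.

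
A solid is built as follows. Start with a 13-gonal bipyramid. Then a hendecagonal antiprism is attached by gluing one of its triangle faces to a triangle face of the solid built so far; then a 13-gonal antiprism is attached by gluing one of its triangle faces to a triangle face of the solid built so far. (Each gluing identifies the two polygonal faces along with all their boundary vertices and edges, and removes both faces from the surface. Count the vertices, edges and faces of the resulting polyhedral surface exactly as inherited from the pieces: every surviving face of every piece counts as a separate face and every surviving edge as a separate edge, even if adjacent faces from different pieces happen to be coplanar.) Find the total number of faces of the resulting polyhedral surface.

74

A 13-gonal bipyramid: V=15, E=39, F=26.
Attach a hendecagonal antiprism (V=22, E=44, F=24) along a 3-gon: merge 3 vertices and 3 edges, delete both glued faces → V=34, E=80, F=48.
Attach a 13-gonal antiprism (V=26, E=52, F=28) along a 3-gon: merge 3 vertices and 3 edges, delete both glued faces → V=57, E=129, F=74.
Check: V − E + F = 57 − 129 + 74 = 2.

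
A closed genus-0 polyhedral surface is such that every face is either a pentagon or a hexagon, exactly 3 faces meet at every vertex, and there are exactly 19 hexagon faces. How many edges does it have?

87

Let x be the number of pentagons; then F = 19 + x.
Edge–face incidences: 2E = 6·19 + 5·x = 114 + 5x.
Every vertex has degree 3, so 3V = 2E.
Euler: V − E + F = 2 ⇒ (2E)/3 − E + (19 + x) = 2.
Multiply by 6: 2·(2E) − 3·(2E) + 6·(19 + x) = 12, i.e. 114 + 6x − (114 + 5x) = 12.
Collecting terms: x = 12.
Then 2E = 114 + 5·12 = 174, so E = 87, V = 2E/3 = 58, F = 19 + 12 = 31.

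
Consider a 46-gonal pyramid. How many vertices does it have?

A pyramid on an n-gon base has one n-gon and n triangles: V = 46 + 1 = 47, E = 2·46 = 92, F = 46 + 1 = 47.
Check: V − E + F = 47 − 92 + 47 = 2.

47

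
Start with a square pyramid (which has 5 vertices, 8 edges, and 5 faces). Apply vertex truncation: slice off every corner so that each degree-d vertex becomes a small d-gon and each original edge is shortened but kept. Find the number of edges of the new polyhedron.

24

Truncation replaces each original edge-end by a new vertex, so V′ = 2E = 16.
Each original edge survives, and each old vertex of degree d contributes d new edges; summing degrees gives Σd = 2E, so E′ = E + 2E = 3E = 24.
Each original face survives and each original vertex becomes one new face: F′ = F + V = 10.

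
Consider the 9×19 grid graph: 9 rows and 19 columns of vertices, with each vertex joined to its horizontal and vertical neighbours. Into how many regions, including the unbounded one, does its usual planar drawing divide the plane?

The grid has V = 9·19 = 171 vertices and E = 9·18 + 19·8 = 314 edges.
F = 2 − V + E = 2 − 171 + 314 = 145.

145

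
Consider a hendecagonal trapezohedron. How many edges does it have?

The n-trapezohedron (dual of the n-antiprism) has V = 2·11 + 2 = 24, E = 4·11 = 44, F = 2·11 = 22.

44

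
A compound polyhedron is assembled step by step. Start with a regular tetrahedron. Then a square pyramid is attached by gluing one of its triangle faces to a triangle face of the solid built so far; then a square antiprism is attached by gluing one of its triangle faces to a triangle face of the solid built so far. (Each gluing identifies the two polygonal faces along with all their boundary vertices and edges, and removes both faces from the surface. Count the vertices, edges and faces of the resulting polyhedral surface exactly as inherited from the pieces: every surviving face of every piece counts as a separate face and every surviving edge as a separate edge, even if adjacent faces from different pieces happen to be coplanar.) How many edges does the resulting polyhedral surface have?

A regular tetrahedron: V=4, E=6, F=4.
Attach a square pyramid (V=5, E=8, F=5) along a 3-gon: merge 3 vertices and 3 edges, delete both glued faces → V=6, E=11, F=7.
Attach a square antiprism (V=8, E=16, F=10) along a 3-gon: merge 3 vertices and 3 edges, delete both glued faces → V=11, E=24, F=15.
Check: V − E + F = 11 − 24 + 15 = 2.

24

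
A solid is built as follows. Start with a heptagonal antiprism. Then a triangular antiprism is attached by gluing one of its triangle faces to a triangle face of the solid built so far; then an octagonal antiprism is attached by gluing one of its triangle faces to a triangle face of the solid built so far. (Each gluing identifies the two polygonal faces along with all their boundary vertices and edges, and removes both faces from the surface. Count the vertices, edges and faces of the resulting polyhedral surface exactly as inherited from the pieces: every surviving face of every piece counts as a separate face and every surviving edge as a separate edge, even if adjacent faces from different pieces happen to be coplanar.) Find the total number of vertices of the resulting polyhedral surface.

A heptagonal antiprism: V=14, E=28, F=16.
Attach a triangular antiprism (V=6, E=12, F=8) along a 3-gon: merge 3 vertices and 3 edges, delete both glued faces → V=17, E=37, F=22.
Attach an octagonal antiprism (V=16, E=32, F=18) along a 3-gon: merge 3 vertices and 3 edges, delete both glued faces → V=30, E=66, F=38.
Check: V − E + F = 30 − 66 + 38 = 2.

30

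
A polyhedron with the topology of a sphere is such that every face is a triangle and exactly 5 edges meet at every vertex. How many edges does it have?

Each face has 3 edges and each edge borders two faces, so 2E = 3F.
Each vertex has degree 5, so 5V = 2E and hence V = 3F/5.
Euler: V − E + F = 2 ⇒ (3F/5) − (3F/2) + F = 2.
Multiply by 10: (6 − 15 + 10)F = 20, i.e. 1F = 20.
So F = 20, E = 3·20/2 = 30, V = 3·20/5 = 12.

30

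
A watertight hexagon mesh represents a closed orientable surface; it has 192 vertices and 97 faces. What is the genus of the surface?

2

Every face is a hexagon, so 2E = 6·97 = 582, giving E = 291.
χ = V − E + F = 192 − 291 + 97 = -2.
For a closed orientable surface χ = 2 − 2g, so g = (2 − (-2))/2 = 2.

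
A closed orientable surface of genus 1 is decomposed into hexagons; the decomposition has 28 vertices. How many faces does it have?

14

χ = 2 − 2·1 = 0, and every face is a hexagon so 6F = 2E.
V − E + F = 0 with E = 6F/2 gives 28 − (6/2 − 1)·F = 0, so F = 14 and E = 42.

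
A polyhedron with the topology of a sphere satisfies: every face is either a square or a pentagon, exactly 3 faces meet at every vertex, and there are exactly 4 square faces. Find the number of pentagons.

Let x be the number of pentagons; then F = 4 + x.
Edge–face incidences: 2E = 4·4 + 5·x = 16 + 5x.
Every vertex has degree 3, so 3V = 2E.
Euler: V − E + F = 2 ⇒ (2E)/3 − E + (4 + x) = 2.
Multiply by 6: 2·(2E) − 3·(2E) + 6·(4 + x) = 12, i.e. 24 + 6x − (16 + 5x) = 12.
Collecting terms: x + 8 = 12, so x = 4.
Then 2E = 16 + 5·4 = 36, so E = 18, V = 2E/3 = 12, F = 4 + 4 = 8.

4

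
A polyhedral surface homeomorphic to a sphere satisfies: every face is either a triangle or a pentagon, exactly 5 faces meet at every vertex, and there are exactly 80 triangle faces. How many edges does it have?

150

Let x be the number of pentagons; then F = 80 + x.
Edge–face incidences: 2E = 3·80 + 5·x = 240 + 5x.
Every vertex has degree 5, so 5V = 2E.
Euler: V − E + F = 2 ⇒ (2E)/5 − E + (80 + x) = 2.
Multiply by 10: 2·(2E) − 5·(2E) + 10·(80 + x) = 20, i.e. 800 + 10x − 3·(240 + 5x) = 20.
Collecting terms: −5x + 80 = 20, so −5x = −60, so x = 12.
Then 2E = 240 + 5·12 = 300, so E = 150, V = 2E/5 = 60, F = 80 + 12 = 92.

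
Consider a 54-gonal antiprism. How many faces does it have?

110

An antiprism on an n-gon has two n-gon caps and 2n triangles: V = 2·54 = 108, E = 4·54 = 216, F = 2·54 + 2 = 110.
Check: V − E + F = 108 − 216 + 110 = 2.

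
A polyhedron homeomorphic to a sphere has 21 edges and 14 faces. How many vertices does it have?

9

Here V − E + F = 2.
V = 2 + E − F = 2 + 21 − 14 = 9.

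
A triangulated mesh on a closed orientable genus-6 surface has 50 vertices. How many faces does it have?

χ = 2 − 2·6 = -10, and every face is a triangle so 3F = 2E.
V − E + F = -10 with E = 3F/2 gives 50 − (3/2 − 1)·F = -10, so F = 120 and E = 180.

120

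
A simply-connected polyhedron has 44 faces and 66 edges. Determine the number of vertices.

24

Here V − E + F = 2.
V = 2 + E − F = 2 + 66 − 44 = 24.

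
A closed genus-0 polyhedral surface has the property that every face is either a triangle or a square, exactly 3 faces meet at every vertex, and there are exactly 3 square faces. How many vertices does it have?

Let x be the number of triangles; then F = 3 + x.
Edge–face incidences: 2E = 4·3 + 3·x = 12 + 3x.
Every vertex has degree 3, so 3V = 2E.
Euler: V − E + F = 2 ⇒ (2E)/3 − E + (3 + x) = 2.
Multiply by 6: 2·(2E) − 3·(2E) + 6·(3 + x) = 12, i.e. 18 + 6x − (12 + 3x) = 12.
Collecting terms: 3x + 6 = 12, so 3x = 6, so x = 2.
Then 2E = 12 + 3·2 = 18, so E = 9, V = 2E/3 = 6, F = 3 + 2 = 5.

6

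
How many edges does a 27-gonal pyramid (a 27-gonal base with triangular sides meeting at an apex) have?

A pyramid on an n-gon base has one n-gon and n triangles: V = 27 + 1 = 28, E = 2·27 = 54, F = 27 + 1 = 28.

54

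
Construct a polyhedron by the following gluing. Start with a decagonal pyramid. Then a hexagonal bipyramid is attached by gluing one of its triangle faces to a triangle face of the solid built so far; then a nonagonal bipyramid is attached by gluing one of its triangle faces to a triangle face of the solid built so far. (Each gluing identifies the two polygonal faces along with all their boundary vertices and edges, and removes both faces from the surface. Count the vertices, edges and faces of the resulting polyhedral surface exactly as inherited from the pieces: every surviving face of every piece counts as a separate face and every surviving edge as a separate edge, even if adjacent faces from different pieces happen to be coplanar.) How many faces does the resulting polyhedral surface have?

37

A decagonal pyramid: V=11, E=20, F=11.
Attach a hexagonal bipyramid (V=8, E=18, F=12) along a 3-gon: merge 3 vertices and 3 edges, delete both glued faces → V=16, E=35, F=21.
Attach a nonagonal bipyramid (V=11, E=27, F=18) along a 3-gon: merge 3 vertices and 3 edges, delete both glued faces → V=24, E=59, F=37.
Check: V − E + F = 24 − 59 + 37 = 2.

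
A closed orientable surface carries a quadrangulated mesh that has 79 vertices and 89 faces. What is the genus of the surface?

6

Every face is a square, so 2E = 4·89 = 356, giving E = 178.
χ = V − E + F = 79 − 178 + 89 = -10.
For a closed orientable surface χ = 2 − 2g, so g = (2 − (-10))/2 = 6.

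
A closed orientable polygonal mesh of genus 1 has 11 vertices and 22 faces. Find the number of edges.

For a closed orientable surface of genus 1, χ = 2 − 2·1 = 0.
E = V + F − (0) = 11 + 22 − (0) = 33.

33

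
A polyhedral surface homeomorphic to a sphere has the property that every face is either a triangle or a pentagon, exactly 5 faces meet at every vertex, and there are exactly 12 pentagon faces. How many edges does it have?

Let x be the number of triangles; then F = 12 + x.
Edge–face incidences: 2E = 5·12 + 3·x = 60 + 3x.
Every vertex has degree 5, so 5V = 2E.
Euler: V − E + F = 2 ⇒ (2E)/5 − E + (12 + x) = 2.
Multiply by 10: 2·(2E) − 5·(2E) + 10·(12 + x) = 20, i.e. 120 + 10x − 3·(60 + 3x) = 20.
Collecting terms: x − 60 = 20, so x = 80.
Then 2E = 60 + 3·80 = 300, so E = 150, V = 2E/5 = 60, F = 12 + 80 = 92.

150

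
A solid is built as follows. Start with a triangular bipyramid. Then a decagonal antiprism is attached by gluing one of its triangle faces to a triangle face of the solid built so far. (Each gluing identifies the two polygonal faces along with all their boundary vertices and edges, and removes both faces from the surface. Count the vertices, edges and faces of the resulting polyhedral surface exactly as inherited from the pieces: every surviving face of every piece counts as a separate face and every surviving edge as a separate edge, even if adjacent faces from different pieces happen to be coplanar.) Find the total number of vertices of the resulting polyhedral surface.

22

A triangular bipyramid: V=5, E=9, F=6.
Attach a decagonal antiprism (V=20, E=40, F=22) along a 3-gon: merge 3 vertices and 3 edges, delete both glued faces → V=22, E=46, F=26.
Check: V − E + F = 22 − 46 + 26 = 2.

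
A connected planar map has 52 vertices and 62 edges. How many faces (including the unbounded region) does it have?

Euler's formula for a connected plane graph: V − E + F = 2, so F = 2 − 52 + 62 = 12.

12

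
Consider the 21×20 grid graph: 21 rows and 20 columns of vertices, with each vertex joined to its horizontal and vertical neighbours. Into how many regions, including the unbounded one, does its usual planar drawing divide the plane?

The grid has V = 21·20 = 420 vertices and E = 21·19 + 20·20 = 799 edges.
F = 2 − V + E = 2 − 420 + 799 = 381.

381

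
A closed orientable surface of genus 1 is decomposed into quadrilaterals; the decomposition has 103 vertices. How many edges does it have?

χ = 2 − 2·1 = 0, and every face is a square so 4F = 2E.
V − E + F = 0 with E = 4F/2 gives 103 − (4/2 − 1)·F = 0, so F = 103 and E = 206.

206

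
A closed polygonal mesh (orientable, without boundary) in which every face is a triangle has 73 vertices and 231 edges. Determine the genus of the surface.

3

Every face is a triangle and each edge borders two faces, so 3F = 2·231, giving F = 154.
χ = V − E + F = 73 − 231 + 154 = -4.
For a closed orientable surface χ = 2 − 2g, so g = (2 − (-4))/2 = 3.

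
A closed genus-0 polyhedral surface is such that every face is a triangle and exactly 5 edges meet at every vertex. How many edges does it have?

Each face has 3 edges and each edge borders two faces, so 2E = 3F.
Each vertex has degree 5, so 5V = 2E and hence V = 3F/5.
Euler: V − E + F = 2 ⇒ (3F/5) − (3F/2) + F = 2.
Multiply by 10: (6 − 15 + 10)F = 20, i.e. 1F = 20.
So F = 20, E = 3·20/2 = 30, V = 3·20/5 = 12.

30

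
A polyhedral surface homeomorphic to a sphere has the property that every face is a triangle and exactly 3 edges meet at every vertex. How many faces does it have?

4

Each face has 3 edges and each edge borders two faces, so 2E = 3F.
Each vertex has degree 3, so 3V = 2E and hence V = 3F/3.
Euler: V − E + F = 2 ⇒ (3F/3) − (3F/2) + F = 2.
Multiply by 6: (6 − 9 + 6)F = 12, i.e. 3F = 12.
So F = 4, E = 3·4/2 = 6, V = 3·4/3 = 4.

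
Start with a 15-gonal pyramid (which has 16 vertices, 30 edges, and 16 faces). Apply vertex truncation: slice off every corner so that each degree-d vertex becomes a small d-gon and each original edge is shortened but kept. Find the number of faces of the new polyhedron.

Truncation replaces each original edge-end by a new vertex, so V′ = 2E = 60.
Each original edge survives, and each old vertex of degree d contributes d new edges; summing degrees gives Σd = 2E, so E′ = E + 2E = 3E = 90.
Each original face survives and each original vertex becomes one new face: F′ = F + V = 32.

32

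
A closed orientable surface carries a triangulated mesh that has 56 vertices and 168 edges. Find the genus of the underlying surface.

1

Every face is a triangle and each edge borders two faces, so 3F = 2·168, giving F = 112.
χ = V − E + F = 56 − 168 + 112 = 0.
For a closed orientable surface χ = 2 − 2g, so g = (2 − (0))/2 = 1.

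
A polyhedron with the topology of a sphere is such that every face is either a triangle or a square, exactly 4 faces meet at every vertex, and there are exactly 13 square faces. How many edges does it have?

38

Let x be the number of triangles; then F = 13 + x.
Edge–face incidences: 2E = 4·13 + 3·x = 52 + 3x.
Every vertex has degree 4, so 4V = 2E.
Euler: V − E + F = 2 ⇒ (2E)/4 − E + (13 + x) = 2.
Multiply by 8: 2·(2E) − 4·(2E) + 8·(13 + x) = 16, i.e. 104 + 8x − 2·(52 + 3x) = 16.
Collecting terms: 2x = 16, so x = 8.
Then 2E = 52 + 3·8 = 76, so E = 38, V = 2E/4 = 19, F = 13 + 8 = 21.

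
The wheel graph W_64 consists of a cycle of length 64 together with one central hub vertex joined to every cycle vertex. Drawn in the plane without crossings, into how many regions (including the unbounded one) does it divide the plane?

65

W_64 has V = 64 + 1 = 65 vertices and E = 2·64 = 128 edges.
By Euler's formula F = 2 − V + E = 2 − 65 + 128 = 65.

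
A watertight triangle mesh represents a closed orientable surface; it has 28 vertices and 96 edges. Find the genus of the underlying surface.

Every face is a triangle and each edge borders two faces, so 3F = 2·96, giving F = 64.
χ = V − E + F = 28 − 96 + 64 = -4.
For a closed orientable surface χ = 2 − 2g, so g = (2 − (-4))/2 = 3.

3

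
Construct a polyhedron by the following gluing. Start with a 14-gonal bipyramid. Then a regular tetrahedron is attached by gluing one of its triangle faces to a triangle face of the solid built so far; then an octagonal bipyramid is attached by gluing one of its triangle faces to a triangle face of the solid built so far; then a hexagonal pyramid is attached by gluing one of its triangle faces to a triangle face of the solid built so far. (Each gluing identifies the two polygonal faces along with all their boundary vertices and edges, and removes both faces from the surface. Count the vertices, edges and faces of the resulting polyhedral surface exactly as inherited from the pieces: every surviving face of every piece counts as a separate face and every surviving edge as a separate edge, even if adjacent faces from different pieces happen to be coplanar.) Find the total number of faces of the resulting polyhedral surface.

49

A 14-gonal bipyramid: V=16, E=42, F=28.
Attach a regular tetrahedron (V=4, E=6, F=4) along a 3-gon: merge 3 vertices and 3 edges, delete both glued faces → V=17, E=45, F=30.
Attach an octagonal bipyramid (V=10, E=24, F=16) along a 3-gon: merge 3 vertices and 3 edges, delete both glued faces → V=24, E=66, F=44.
Attach a hexagonal pyramid (V=7, E=12, F=7) along a 3-gon: merge 3 vertices and 3 edges, delete both glued faces → V=28, E=75, F=49.
Check: V − E + F = 28 − 75 + 49 = 2.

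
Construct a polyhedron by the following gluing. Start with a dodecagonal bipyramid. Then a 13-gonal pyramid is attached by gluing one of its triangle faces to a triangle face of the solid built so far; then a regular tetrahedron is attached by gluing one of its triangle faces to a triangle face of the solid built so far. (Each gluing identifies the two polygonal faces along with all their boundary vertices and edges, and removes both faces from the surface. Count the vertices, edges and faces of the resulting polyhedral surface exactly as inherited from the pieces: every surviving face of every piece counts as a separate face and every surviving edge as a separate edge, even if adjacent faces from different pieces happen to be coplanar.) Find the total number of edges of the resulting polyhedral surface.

A dodecagonal bipyramid: V=14, E=36, F=24.
Attach a 13-gonal pyramid (V=14, E=26, F=14) along a 3-gon: merge 3 vertices and 3 edges, delete both glued faces → V=25, E=59, F=36.
Attach a regular tetrahedron (V=4, E=6, F=4) along a 3-gon: merge 3 vertices and 3 edges, delete both glued faces → V=26, E=62, F=38.
Check: V − E + F = 26 − 62 + 38 = 2.

62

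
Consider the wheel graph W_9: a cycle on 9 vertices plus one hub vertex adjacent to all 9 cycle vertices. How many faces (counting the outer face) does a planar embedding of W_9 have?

W_9 has V = 9 + 1 = 10 vertices and E = 2·9 = 18 edges.
By Euler's formula F = 2 − V + E = 2 − 10 + 18 = 10.

10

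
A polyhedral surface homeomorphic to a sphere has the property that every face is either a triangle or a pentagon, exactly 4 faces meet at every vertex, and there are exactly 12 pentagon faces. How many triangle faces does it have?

20

Let x be the number of triangles; then F = 12 + x.
Edge–face incidences: 2E = 5·12 + 3·x = 60 + 3x.
Every vertex has degree 4, so 4V = 2E.
Euler: V − E + F = 2 ⇒ (2E)/4 − E + (12 + x) = 2.
Multiply by 8: 2·(2E) − 4·(2E) + 8·(12 + x) = 16, i.e. 96 + 8x − 2·(60 + 3x) = 16.
Collecting terms: 2x − 24 = 16, so 2x = 40, so x = 20.
Then 2E = 60 + 3·20 = 120, so E = 60, V = 2E/4 = 30, F = 12 + 20 = 32.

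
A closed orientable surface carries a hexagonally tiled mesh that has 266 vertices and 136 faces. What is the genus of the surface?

4

Every face is a hexagon, so 2E = 6·136 = 816, giving E = 408.
χ = V − E + F = 266 − 408 + 136 = -6.
For a closed orientable surface χ = 2 − 2g, so g = (2 − (-6))/2 = 4.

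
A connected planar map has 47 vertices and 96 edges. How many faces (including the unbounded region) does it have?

Euler's formula for a connected plane graph: V − E + F = 2, so F = 2 − 47 + 96 = 51.

51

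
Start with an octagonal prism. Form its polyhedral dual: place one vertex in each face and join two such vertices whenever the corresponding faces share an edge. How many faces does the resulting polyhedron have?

16

The base solid has V = 16, E = 24, F = 10.
The dual swaps V and F and preserves E: V′ = F = 10, E′ = E = 24, F′ = V = 16.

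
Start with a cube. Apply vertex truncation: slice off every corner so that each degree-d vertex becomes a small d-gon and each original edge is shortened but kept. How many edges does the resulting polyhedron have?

The base solid has V = 8, E = 12, F = 6.
Truncation replaces each original edge-end by a new vertex, so V′ = 2E = 24.
Each original edge survives, and each old vertex of degree d contributes d new edges; summing degrees gives Σd = 2E, so E′ = E + 2E = 3E = 36.
Each original face survives and each original vertex becomes one new face: F′ = F + V = 14.

36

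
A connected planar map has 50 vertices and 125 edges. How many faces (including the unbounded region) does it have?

Euler's formula for a connected plane graph: V − E + F = 2, so F = 2 − 50 + 125 = 77.

77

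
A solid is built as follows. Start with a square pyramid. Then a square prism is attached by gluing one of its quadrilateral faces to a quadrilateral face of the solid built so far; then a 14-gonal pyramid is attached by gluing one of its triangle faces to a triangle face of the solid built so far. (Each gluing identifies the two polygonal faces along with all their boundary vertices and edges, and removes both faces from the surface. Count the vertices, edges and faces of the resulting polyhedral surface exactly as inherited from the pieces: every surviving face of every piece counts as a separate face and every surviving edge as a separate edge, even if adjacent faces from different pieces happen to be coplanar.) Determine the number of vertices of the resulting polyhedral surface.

A square pyramid: V=5, E=8, F=5.
Attach a square prism (V=8, E=12, F=6) along a 4-gon: merge 4 vertices and 4 edges, delete both glued faces → V=9, E=16, F=9.
Attach a 14-gonal pyramid (V=15, E=28, F=15) along a 3-gon: merge 3 vertices and 3 edges, delete both glued faces → V=21, E=41, F=22.
Check: V − E + F = 21 − 41 + 22 = 2.

21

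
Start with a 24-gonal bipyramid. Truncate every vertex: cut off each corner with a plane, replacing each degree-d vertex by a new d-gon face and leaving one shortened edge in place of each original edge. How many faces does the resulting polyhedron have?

The base solid has V = 26, E = 72, F = 48.
Truncation replaces each original edge-end by a new vertex, so V′ = 2E = 144.
Each original edge survives, and each old vertex of degree d contributes d new edges; summing degrees gives Σd = 2E, so E′ = E + 2E = 3E = 216.
Each original face survives and each original vertex becomes one new face: F′ = F + V = 74.

74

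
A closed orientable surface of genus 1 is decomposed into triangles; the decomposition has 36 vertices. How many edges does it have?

χ = 2 − 2·1 = 0, and every face is a triangle so 3F = 2E.
V − E + F = 0 with E = 3F/2 gives 36 − (3/2 − 1)·F = 0, so F = 72 and E = 108.

108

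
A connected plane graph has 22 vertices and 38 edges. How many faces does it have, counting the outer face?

18

Euler's formula for a connected plane graph: V − E + F = 2, so F = 2 − 22 + 38 = 18.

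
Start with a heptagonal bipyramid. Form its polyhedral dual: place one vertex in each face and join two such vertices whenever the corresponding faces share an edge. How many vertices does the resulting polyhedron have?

14

The base solid has V = 9, E = 21, F = 14.
The dual swaps V and F and preserves E: V′ = F = 14, E′ = E = 21, F′ = V = 9.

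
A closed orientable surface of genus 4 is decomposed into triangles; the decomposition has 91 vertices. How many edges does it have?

291

χ = 2 − 2·4 = -6, and every face is a triangle so 3F = 2E.
V − E + F = -6 with E = 3F/2 gives 91 − (3/2 − 1)·F = -6, so F = 194 and E = 291.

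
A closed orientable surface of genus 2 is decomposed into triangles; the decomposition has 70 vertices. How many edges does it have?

216

χ = 2 − 2·2 = -2, and every face is a triangle so 3F = 2E.
V − E + F = -2 with E = 3F/2 gives 70 − (3/2 − 1)·F = -2, so F = 144 and E = 216.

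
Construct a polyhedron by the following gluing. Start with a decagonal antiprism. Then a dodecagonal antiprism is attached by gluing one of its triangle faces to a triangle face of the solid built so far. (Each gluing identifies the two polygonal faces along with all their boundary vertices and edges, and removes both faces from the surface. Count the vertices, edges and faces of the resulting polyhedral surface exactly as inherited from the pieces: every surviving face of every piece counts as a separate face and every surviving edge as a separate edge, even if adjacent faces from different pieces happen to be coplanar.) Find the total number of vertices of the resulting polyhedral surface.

A decagonal antiprism: V=20, E=40, F=22.
Attach a dodecagonal antiprism (V=24, E=48, F=26) along a 3-gon: merge 3 vertices and 3 edges, delete both glued faces → V=41, E=85, F=46.
Check: V − E + F = 41 − 85 + 46 = 2.

41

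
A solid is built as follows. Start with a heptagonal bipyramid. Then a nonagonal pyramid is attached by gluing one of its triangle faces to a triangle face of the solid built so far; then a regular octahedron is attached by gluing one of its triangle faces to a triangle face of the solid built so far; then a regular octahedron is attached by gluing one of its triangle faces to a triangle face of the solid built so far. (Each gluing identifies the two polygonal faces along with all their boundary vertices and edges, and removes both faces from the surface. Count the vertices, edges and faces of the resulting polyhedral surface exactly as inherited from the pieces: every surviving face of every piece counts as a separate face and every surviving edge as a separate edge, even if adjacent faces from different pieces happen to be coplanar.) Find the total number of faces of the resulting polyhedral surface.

A heptagonal bipyramid: V=9, E=21, F=14.
Attach a nonagonal pyramid (V=10, E=18, F=10) along a 3-gon: merge 3 vertices and 3 edges, delete both glued faces → V=16, E=36, F=22.
Attach a regular octahedron (V=6, E=12, F=8) along a 3-gon: merge 3 vertices and 3 edges, delete both glued faces → V=19, E=45, F=28.
Attach a regular octahedron (V=6, E=12, F=8) along a 3-gon: merge 3 vertices and 3 edges, delete both glued faces → V=22, E=54, F=34.
Check: V − E + F = 22 − 54 + 34 = 2.

34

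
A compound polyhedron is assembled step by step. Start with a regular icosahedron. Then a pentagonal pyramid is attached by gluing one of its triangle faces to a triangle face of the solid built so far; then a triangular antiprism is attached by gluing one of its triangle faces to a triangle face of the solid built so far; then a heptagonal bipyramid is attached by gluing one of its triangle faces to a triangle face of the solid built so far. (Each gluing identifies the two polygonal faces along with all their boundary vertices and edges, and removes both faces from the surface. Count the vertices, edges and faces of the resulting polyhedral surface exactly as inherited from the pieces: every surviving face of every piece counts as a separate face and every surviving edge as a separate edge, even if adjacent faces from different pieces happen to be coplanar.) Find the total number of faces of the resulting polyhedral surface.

A regular icosahedron: V=12, E=30, F=20.
Attach a pentagonal pyramid (V=6, E=10, F=6) along a 3-gon: merge 3 vertices and 3 edges, delete both glued faces → V=15, E=37, F=24.
Attach a triangular antiprism (V=6, E=12, F=8) along a 3-gon: merge 3 vertices and 3 edges, delete both glued faces → V=18, E=46, F=30.
Attach a heptagonal bipyramid (V=9, E=21, F=14) along a 3-gon: merge 3 vertices and 3 edges, delete both glued faces → V=24, E=64, F=42.
Check: V − E + F = 24 − 64 + 42 = 2.

42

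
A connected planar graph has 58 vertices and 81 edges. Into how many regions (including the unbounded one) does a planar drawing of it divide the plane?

25

Euler's formula for a connected plane graph: V − E + F = 2, so F = 2 − 58 + 81 = 25.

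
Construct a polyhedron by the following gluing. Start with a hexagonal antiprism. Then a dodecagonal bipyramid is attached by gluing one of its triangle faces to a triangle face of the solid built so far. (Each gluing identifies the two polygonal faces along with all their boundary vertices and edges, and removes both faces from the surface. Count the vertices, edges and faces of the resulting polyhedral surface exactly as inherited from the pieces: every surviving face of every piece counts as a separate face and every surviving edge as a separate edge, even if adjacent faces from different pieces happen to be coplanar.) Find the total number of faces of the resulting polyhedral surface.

A hexagonal antiprism: V=12, E=24, F=14.
Attach a dodecagonal bipyramid (V=14, E=36, F=24) along a 3-gon: merge 3 vertices and 3 edges, delete both glued faces → V=23, E=57, F=36.
Check: V − E + F = 23 − 57 + 36 = 2.

36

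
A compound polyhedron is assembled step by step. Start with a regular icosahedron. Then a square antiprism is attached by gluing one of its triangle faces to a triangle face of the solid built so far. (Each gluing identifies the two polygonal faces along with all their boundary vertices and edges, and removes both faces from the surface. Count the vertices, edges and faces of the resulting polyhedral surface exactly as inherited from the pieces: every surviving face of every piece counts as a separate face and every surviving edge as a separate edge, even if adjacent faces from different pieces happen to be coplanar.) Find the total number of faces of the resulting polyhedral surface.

A regular icosahedron: V=12, E=30, F=20.
Attach a square antiprism (V=8, E=16, F=10) along a 3-gon: merge 3 vertices and 3 edges, delete both glued faces → V=17, E=43, F=28.
Check: V − E + F = 17 − 43 + 28 = 2.

28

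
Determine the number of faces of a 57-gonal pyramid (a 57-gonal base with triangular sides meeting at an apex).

A pyramid on an n-gon base has one n-gon and n triangles: V = 57 + 1 = 58, E = 2·57 = 114, F = 57 + 1 = 58.

58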